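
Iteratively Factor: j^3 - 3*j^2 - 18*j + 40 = (j - 5)*(j^2 + 2*j - 8) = (j - 5)*(j - 2)*(j + 4)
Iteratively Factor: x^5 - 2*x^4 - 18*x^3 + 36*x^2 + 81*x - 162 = (x - 3)*(x^4 + x^3 - 15*x^2 - 9*x + 54) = (x - 3)^2*(x^3 + 4*x^2 - 3*x - 18) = (x - 3)^2*(x + 3)*(x^2 + x - 6) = (x - 3)^2*(x + 3)^2*(x - 2)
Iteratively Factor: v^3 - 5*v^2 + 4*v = (v - 1)*(v^2 - 4*v) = (v - 4)*(v - 1)*(v)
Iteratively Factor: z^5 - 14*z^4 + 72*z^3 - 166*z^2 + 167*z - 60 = (z - 3)*(z^4 - 11*z^3 + 39*z^2 - 49*z + 20) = (z - 5)*(z - 3)*(z^3 - 6*z^2 + 9*z - 4) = (z - 5)*(z - 3)*(z - 1)*(z^2 - 5*z + 4) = (z - 5)*(z - 4)*(z - 3)*(z - 1)*(z - 1)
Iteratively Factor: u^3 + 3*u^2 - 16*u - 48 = (u - 4)*(u^2 + 7*u + 12) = (u - 4)*(u + 3)*(u + 4)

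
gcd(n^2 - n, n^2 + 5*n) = n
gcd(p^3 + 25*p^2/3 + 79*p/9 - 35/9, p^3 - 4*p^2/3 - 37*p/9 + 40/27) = p^2 + 4*p/3 - 5/9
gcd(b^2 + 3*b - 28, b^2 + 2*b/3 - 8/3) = 1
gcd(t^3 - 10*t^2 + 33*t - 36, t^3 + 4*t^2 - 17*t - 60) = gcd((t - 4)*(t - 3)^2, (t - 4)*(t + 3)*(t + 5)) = t - 4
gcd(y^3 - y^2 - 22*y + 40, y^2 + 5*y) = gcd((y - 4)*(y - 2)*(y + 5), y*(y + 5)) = y + 5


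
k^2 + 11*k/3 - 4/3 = (k - 1/3)*(k + 4)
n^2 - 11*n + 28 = (n - 7)*(n - 4)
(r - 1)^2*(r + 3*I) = r^3 - 2*r^2 + 3*I*r^2 + r - 6*I*r + 3*I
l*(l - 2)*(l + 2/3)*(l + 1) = l^4 - l^3/3 - 8*l^2/3 - 4*l/3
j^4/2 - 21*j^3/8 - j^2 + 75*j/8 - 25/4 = (j/2 + 1)*(j - 5)*(j - 5/4)*(j - 1)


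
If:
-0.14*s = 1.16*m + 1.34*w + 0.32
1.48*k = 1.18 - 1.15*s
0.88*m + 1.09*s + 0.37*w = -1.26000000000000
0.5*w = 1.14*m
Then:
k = 1.65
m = -0.04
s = -1.09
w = -0.09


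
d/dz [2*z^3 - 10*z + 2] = 6*z^2 - 10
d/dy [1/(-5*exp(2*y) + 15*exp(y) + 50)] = (2*exp(y) - 3)*exp(y)/(5*(-exp(2*y) + 3*exp(y) + 10)^2)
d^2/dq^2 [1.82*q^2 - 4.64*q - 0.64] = 3.64000000000000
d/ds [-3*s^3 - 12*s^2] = 3*s*(-3*s - 8)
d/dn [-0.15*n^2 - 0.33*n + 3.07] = -0.3*n - 0.33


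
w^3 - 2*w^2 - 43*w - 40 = (w - 8)*(w + 1)*(w + 5)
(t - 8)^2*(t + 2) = t^3 - 14*t^2 + 32*t + 128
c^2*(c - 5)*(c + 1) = c^4 - 4*c^3 - 5*c^2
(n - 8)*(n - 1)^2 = n^3 - 10*n^2 + 17*n - 8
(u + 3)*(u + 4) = u^2 + 7*u + 12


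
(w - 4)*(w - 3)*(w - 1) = w^3 - 8*w^2 + 19*w - 12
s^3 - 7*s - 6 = (s - 3)*(s + 1)*(s + 2)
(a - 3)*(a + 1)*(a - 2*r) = a^3 - 2*a^2*r - 2*a^2 + 4*a*r - 3*a + 6*r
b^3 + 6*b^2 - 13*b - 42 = (b - 3)*(b + 2)*(b + 7)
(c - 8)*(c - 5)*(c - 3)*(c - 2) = c^4 - 18*c^3 + 111*c^2 - 278*c + 240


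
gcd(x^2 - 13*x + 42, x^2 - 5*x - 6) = x - 6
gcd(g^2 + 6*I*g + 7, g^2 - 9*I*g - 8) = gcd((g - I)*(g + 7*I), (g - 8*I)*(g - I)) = g - I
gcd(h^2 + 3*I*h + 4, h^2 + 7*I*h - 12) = h + 4*I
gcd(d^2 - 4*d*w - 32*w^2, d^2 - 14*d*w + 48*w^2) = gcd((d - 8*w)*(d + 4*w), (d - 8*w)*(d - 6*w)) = -d + 8*w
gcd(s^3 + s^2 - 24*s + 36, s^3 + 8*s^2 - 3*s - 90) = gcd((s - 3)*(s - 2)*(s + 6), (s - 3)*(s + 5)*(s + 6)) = s^2 + 3*s - 18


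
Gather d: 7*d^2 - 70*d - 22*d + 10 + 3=7*d^2 - 92*d + 13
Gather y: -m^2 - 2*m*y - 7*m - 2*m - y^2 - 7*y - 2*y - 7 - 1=-m^2 - 9*m - y^2 + y*(-2*m - 9) - 8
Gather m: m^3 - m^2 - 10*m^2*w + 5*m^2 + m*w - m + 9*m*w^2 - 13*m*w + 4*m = m^3 + m^2*(4 - 10*w) + m*(9*w^2 - 12*w + 3)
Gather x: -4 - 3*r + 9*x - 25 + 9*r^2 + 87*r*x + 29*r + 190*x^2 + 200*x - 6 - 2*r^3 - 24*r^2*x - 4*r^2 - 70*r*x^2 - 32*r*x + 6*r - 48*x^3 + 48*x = -2*r^3 + 5*r^2 + 32*r - 48*x^3 + x^2*(190 - 70*r) + x*(-24*r^2 + 55*r + 257) - 35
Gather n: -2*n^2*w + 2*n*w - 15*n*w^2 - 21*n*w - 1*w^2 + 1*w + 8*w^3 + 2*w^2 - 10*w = -2*n^2*w + n*(-15*w^2 - 19*w) + 8*w^3 + w^2 - 9*w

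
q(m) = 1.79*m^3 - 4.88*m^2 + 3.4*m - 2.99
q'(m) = 5.37*m^2 - 9.76*m + 3.4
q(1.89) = -1.91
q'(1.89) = 4.14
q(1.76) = -2.36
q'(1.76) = 2.86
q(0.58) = -2.31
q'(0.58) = -0.45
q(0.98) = -2.66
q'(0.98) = -1.01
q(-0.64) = -7.63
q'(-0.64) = 11.85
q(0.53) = -2.29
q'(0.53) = -0.26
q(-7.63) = -1108.14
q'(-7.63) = 390.49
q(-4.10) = -222.33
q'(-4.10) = 133.69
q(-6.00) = -585.71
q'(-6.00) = 255.28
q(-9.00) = -1733.78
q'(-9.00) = 526.21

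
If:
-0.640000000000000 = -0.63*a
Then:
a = 1.02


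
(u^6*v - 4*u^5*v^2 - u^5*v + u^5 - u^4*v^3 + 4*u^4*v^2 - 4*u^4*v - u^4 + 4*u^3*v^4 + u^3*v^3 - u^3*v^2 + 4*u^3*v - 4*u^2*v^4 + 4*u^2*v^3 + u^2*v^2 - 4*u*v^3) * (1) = u^6*v - 4*u^5*v^2 - u^5*v + u^5 - u^4*v^3 + 4*u^4*v^2 - 4*u^4*v - u^4 + 4*u^3*v^4 + u^3*v^3 - u^3*v^2 + 4*u^3*v - 4*u^2*v^4 + 4*u^2*v^3 + u^2*v^2 - 4*u*v^3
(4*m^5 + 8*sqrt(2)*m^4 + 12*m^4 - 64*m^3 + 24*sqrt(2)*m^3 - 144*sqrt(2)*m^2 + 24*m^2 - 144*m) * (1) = 4*m^5 + 8*sqrt(2)*m^4 + 12*m^4 - 64*m^3 + 24*sqrt(2)*m^3 - 144*sqrt(2)*m^2 + 24*m^2 - 144*m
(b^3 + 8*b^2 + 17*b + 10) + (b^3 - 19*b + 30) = 2*b^3 + 8*b^2 - 2*b + 40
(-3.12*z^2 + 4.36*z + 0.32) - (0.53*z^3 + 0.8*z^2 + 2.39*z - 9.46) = -0.53*z^3 - 3.92*z^2 + 1.97*z + 9.78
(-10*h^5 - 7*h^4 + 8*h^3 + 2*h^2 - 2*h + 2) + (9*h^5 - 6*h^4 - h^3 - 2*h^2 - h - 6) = -h^5 - 13*h^4 + 7*h^3 - 3*h - 4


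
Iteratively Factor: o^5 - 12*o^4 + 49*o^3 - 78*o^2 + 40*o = (o)*(o^4 - 12*o^3 + 49*o^2 - 78*o + 40) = o*(o - 4)*(o^3 - 8*o^2 + 17*o - 10) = o*(o - 4)*(o - 1)*(o^2 - 7*o + 10) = o*(o - 5)*(o - 4)*(o - 1)*(o - 2)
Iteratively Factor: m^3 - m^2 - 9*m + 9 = (m - 3)*(m^2 + 2*m - 3) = (m - 3)*(m + 3)*(m - 1)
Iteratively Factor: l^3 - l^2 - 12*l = (l)*(l^2 - l - 12) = l*(l + 3)*(l - 4)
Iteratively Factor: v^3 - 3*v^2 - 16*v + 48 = (v - 3)*(v^2 - 16) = (v - 3)*(v + 4)*(v - 4)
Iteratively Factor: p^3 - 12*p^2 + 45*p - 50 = (p - 5)*(p^2 - 7*p + 10) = (p - 5)*(p - 2)*(p - 5)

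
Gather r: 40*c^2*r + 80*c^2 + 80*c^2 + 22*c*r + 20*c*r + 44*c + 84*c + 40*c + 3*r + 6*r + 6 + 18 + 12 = 160*c^2 + 168*c + r*(40*c^2 + 42*c + 9) + 36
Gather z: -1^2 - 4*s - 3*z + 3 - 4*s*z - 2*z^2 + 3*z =-4*s*z - 4*s - 2*z^2 + 2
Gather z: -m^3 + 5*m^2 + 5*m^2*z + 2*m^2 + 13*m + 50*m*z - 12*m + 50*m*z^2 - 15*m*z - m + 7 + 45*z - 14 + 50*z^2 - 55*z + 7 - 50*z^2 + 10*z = -m^3 + 7*m^2 + 50*m*z^2 + z*(5*m^2 + 35*m)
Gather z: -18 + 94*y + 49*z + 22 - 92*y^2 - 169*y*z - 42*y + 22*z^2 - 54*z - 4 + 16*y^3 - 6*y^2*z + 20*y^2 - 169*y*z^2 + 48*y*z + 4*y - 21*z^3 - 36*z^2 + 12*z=16*y^3 - 72*y^2 + 56*y - 21*z^3 + z^2*(-169*y - 14) + z*(-6*y^2 - 121*y + 7)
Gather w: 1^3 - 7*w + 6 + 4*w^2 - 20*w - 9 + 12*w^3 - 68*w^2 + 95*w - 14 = 12*w^3 - 64*w^2 + 68*w - 16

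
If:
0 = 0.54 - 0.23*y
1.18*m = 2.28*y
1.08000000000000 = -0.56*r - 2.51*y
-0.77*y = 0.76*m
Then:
No Solution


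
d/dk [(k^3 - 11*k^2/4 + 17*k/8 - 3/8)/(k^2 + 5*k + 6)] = (8*k^4 + 80*k^3 + 17*k^2 - 258*k + 117)/(8*(k^4 + 10*k^3 + 37*k^2 + 60*k + 36))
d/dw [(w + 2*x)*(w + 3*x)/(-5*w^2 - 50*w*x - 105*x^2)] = -x/(w^2 + 14*w*x + 49*x^2)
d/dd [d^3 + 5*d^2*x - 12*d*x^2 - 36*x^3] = 3*d^2 + 10*d*x - 12*x^2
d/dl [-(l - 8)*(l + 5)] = 3 - 2*l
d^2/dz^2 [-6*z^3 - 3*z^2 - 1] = -36*z - 6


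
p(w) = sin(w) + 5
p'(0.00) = 1.00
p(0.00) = 5.00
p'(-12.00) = 0.84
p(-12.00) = 5.54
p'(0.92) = 0.61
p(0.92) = 5.80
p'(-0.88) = 0.64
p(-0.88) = 4.23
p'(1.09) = 0.46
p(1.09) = 5.89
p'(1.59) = -0.02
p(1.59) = 6.00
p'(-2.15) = -0.55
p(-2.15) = 4.16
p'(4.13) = -0.55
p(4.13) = 4.16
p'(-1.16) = 0.40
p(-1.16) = 4.08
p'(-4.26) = -0.44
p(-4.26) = 5.90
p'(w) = cos(w)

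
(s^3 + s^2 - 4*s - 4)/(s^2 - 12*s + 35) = (s^3 + s^2 - 4*s - 4)/(s^2 - 12*s + 35)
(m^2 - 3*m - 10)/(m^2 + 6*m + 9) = (m^2 - 3*m - 10)/(m^2 + 6*m + 9)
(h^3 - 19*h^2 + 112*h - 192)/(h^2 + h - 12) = (h^2 - 16*h + 64)/(h + 4)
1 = 1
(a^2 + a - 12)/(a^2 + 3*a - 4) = (a - 3)/(a - 1)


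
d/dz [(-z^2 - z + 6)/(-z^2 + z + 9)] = (-2*z^2 - 6*z - 15)/(z^4 - 2*z^3 - 17*z^2 + 18*z + 81)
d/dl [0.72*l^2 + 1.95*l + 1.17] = 1.44*l + 1.95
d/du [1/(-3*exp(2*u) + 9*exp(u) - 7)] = (6*exp(u) - 9)*exp(u)/(3*exp(2*u) - 9*exp(u) + 7)^2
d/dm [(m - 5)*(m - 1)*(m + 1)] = 3*m^2 - 10*m - 1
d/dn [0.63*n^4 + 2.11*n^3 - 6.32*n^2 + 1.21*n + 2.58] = 2.52*n^3 + 6.33*n^2 - 12.64*n + 1.21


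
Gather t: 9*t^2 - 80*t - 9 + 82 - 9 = 9*t^2 - 80*t + 64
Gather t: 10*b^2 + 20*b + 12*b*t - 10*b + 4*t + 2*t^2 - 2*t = 10*b^2 + 10*b + 2*t^2 + t*(12*b + 2)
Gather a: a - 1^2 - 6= a - 7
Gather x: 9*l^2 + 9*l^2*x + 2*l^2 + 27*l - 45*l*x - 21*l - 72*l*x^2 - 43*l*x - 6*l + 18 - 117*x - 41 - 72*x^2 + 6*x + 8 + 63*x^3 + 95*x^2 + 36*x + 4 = 11*l^2 + 63*x^3 + x^2*(23 - 72*l) + x*(9*l^2 - 88*l - 75) - 11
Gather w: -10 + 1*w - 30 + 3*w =4*w - 40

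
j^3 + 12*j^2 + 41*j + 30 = (j + 1)*(j + 5)*(j + 6)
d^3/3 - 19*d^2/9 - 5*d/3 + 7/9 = (d/3 + 1/3)*(d - 7)*(d - 1/3)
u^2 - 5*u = u*(u - 5)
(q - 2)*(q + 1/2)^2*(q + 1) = q^4 - 11*q^2/4 - 9*q/4 - 1/2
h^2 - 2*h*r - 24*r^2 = (h - 6*r)*(h + 4*r)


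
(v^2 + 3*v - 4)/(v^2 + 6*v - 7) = (v + 4)/(v + 7)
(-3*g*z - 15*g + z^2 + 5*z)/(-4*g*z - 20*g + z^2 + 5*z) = (-3*g + z)/(-4*g + z)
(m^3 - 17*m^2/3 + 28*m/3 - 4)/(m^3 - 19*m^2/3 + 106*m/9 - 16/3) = 3*(m - 2)/(3*m - 8)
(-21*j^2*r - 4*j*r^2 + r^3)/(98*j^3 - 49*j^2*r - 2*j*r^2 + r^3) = r*(3*j + r)/(-14*j^2 + 5*j*r + r^2)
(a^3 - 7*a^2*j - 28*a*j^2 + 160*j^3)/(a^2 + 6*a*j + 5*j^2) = (a^2 - 12*a*j + 32*j^2)/(a + j)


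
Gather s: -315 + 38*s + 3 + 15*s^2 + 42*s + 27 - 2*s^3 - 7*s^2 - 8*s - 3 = -2*s^3 + 8*s^2 + 72*s - 288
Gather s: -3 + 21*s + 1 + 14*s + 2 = 35*s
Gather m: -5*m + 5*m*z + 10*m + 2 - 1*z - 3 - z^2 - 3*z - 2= m*(5*z + 5) - z^2 - 4*z - 3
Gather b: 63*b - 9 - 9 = 63*b - 18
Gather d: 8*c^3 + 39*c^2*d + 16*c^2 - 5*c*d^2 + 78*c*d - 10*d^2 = 8*c^3 + 16*c^2 + d^2*(-5*c - 10) + d*(39*c^2 + 78*c)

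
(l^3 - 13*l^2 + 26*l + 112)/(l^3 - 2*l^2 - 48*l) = (l^2 - 5*l - 14)/(l*(l + 6))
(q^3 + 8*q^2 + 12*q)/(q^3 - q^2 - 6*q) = (q + 6)/(q - 3)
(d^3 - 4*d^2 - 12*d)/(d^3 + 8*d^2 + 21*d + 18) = d*(d - 6)/(d^2 + 6*d + 9)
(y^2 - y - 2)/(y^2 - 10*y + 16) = (y + 1)/(y - 8)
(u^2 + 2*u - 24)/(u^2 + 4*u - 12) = (u - 4)/(u - 2)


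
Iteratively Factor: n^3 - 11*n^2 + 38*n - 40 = (n - 2)*(n^2 - 9*n + 20) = (n - 5)*(n - 2)*(n - 4)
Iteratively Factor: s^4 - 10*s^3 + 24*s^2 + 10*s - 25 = (s - 5)*(s^3 - 5*s^2 - s + 5) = (s - 5)*(s + 1)*(s^2 - 6*s + 5) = (s - 5)^2*(s + 1)*(s - 1)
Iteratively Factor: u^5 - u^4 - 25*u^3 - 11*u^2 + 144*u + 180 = (u + 3)*(u^4 - 4*u^3 - 13*u^2 + 28*u + 60) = (u - 3)*(u + 3)*(u^3 - u^2 - 16*u - 20) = (u - 3)*(u + 2)*(u + 3)*(u^2 - 3*u - 10) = (u - 5)*(u - 3)*(u + 2)*(u + 3)*(u + 2)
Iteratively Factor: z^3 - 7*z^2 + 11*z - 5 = (z - 5)*(z^2 - 2*z + 1) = (z - 5)*(z - 1)*(z - 1)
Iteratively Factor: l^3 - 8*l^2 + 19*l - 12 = (l - 4)*(l^2 - 4*l + 3) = (l - 4)*(l - 3)*(l - 1)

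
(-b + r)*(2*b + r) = -2*b^2 + b*r + r^2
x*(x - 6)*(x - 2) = x^3 - 8*x^2 + 12*x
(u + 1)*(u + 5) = u^2 + 6*u + 5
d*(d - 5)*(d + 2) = d^3 - 3*d^2 - 10*d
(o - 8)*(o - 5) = o^2 - 13*o + 40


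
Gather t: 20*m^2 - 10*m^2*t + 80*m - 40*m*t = 20*m^2 + 80*m + t*(-10*m^2 - 40*m)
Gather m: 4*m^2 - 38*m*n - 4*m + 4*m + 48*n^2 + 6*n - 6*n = 4*m^2 - 38*m*n + 48*n^2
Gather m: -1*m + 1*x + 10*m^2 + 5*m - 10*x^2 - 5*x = 10*m^2 + 4*m - 10*x^2 - 4*x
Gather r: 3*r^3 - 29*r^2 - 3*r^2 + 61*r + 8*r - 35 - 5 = 3*r^3 - 32*r^2 + 69*r - 40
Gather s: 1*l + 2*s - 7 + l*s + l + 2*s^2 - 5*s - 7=2*l + 2*s^2 + s*(l - 3) - 14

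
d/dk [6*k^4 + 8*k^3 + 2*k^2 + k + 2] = 24*k^3 + 24*k^2 + 4*k + 1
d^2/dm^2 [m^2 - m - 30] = 2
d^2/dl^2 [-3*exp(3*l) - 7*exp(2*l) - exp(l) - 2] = (-27*exp(2*l) - 28*exp(l) - 1)*exp(l)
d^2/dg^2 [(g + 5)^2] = 2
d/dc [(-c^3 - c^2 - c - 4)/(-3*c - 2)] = (6*c^3 + 9*c^2 + 4*c - 10)/(9*c^2 + 12*c + 4)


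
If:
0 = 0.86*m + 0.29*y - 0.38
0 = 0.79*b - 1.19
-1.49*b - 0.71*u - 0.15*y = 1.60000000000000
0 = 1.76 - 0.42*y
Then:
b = 1.51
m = -0.97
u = -6.30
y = 4.19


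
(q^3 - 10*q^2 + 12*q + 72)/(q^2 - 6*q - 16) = (q^2 - 12*q + 36)/(q - 8)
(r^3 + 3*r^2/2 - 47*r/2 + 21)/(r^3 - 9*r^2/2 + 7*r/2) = (r + 6)/r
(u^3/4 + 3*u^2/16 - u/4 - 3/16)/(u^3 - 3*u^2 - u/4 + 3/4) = (u^3 + 3*u^2/4 - u - 3/4)/(4*u^3 - 12*u^2 - u + 3)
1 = 1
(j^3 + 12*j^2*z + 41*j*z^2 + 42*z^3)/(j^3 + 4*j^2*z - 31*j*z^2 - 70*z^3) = (-j - 3*z)/(-j + 5*z)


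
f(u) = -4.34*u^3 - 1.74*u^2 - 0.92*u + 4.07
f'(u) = -13.02*u^2 - 3.48*u - 0.92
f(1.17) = -6.34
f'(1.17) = -22.81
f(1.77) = -27.08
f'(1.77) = -47.87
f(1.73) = -25.20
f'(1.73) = -45.91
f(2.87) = -115.50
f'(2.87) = -118.15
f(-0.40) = 4.44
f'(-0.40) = -1.61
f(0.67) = 1.37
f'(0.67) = -9.10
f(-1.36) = 13.02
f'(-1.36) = -20.27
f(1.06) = -4.03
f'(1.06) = -19.24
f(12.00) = -7757.05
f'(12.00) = -1917.56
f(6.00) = -1001.53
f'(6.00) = -490.52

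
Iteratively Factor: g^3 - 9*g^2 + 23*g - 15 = (g - 1)*(g^2 - 8*g + 15) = (g - 5)*(g - 1)*(g - 3)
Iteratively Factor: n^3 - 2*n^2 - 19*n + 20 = (n - 5)*(n^2 + 3*n - 4) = (n - 5)*(n + 4)*(n - 1)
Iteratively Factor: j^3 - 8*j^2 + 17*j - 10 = (j - 2)*(j^2 - 6*j + 5) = (j - 2)*(j - 1)*(j - 5)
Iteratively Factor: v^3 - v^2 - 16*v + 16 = (v - 1)*(v^2 - 16) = (v - 1)*(v + 4)*(v - 4)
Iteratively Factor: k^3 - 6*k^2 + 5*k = (k)*(k^2 - 6*k + 5) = k*(k - 1)*(k - 5)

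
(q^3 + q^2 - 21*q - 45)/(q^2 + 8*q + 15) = (q^2 - 2*q - 15)/(q + 5)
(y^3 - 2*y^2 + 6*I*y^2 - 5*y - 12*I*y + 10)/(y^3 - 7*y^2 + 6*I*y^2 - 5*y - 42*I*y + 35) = (y - 2)/(y - 7)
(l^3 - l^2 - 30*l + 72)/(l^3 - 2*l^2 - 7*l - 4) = (l^2 + 3*l - 18)/(l^2 + 2*l + 1)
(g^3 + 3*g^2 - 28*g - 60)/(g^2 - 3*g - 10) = g + 6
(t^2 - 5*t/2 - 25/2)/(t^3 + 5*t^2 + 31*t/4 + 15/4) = 2*(t - 5)/(2*t^2 + 5*t + 3)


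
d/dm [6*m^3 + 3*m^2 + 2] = 6*m*(3*m + 1)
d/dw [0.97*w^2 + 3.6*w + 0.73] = 1.94*w + 3.6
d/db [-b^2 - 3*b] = -2*b - 3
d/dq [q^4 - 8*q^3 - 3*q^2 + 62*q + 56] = 4*q^3 - 24*q^2 - 6*q + 62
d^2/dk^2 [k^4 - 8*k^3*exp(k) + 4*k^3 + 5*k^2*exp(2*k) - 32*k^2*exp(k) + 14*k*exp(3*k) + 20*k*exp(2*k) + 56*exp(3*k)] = -8*k^3*exp(k) + 20*k^2*exp(2*k) - 80*k^2*exp(k) + 12*k^2 + 126*k*exp(3*k) + 120*k*exp(2*k) - 176*k*exp(k) + 24*k + 588*exp(3*k) + 90*exp(2*k) - 64*exp(k)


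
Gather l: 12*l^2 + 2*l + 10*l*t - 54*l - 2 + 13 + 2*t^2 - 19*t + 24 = 12*l^2 + l*(10*t - 52) + 2*t^2 - 19*t + 35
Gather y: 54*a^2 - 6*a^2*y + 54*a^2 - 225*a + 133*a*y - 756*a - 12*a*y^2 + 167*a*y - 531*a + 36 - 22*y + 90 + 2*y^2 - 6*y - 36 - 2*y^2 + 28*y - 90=108*a^2 - 12*a*y^2 - 1512*a + y*(-6*a^2 + 300*a)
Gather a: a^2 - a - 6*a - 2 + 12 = a^2 - 7*a + 10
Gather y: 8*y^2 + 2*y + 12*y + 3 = 8*y^2 + 14*y + 3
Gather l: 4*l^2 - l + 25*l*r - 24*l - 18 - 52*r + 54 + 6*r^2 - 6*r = 4*l^2 + l*(25*r - 25) + 6*r^2 - 58*r + 36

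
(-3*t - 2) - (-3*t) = -2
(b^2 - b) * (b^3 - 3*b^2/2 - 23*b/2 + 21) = b^5 - 5*b^4/2 - 10*b^3 + 65*b^2/2 - 21*b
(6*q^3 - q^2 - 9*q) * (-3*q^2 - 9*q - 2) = -18*q^5 - 51*q^4 + 24*q^3 + 83*q^2 + 18*q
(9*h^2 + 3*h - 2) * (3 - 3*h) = -27*h^3 + 18*h^2 + 15*h - 6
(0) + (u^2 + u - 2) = u^2 + u - 2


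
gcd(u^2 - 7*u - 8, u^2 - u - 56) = u - 8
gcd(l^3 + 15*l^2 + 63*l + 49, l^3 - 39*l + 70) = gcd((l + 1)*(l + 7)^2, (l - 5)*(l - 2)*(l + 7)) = l + 7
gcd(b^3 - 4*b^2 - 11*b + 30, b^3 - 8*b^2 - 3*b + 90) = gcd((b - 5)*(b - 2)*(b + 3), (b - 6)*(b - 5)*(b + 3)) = b^2 - 2*b - 15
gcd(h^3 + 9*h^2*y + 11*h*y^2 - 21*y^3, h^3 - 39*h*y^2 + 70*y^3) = h + 7*y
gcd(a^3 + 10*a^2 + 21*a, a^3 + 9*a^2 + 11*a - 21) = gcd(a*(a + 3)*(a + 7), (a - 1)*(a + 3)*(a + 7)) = a^2 + 10*a + 21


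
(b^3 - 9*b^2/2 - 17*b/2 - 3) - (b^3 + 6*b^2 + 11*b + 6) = -21*b^2/2 - 39*b/2 - 9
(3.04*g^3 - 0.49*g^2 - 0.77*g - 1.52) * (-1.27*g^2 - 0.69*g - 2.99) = -3.8608*g^5 - 1.4753*g^4 - 7.7736*g^3 + 3.9268*g^2 + 3.3511*g + 4.5448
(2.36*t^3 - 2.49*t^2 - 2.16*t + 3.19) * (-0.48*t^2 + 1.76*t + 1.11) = -1.1328*t^5 + 5.3488*t^4 - 0.726*t^3 - 8.0967*t^2 + 3.2168*t + 3.5409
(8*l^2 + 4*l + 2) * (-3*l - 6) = -24*l^3 - 60*l^2 - 30*l - 12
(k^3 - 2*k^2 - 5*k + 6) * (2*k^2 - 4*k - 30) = 2*k^5 - 8*k^4 - 32*k^3 + 92*k^2 + 126*k - 180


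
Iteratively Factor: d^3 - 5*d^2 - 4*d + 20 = (d - 2)*(d^2 - 3*d - 10) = (d - 5)*(d - 2)*(d + 2)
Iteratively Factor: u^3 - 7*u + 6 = (u - 2)*(u^2 + 2*u - 3) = (u - 2)*(u - 1)*(u + 3)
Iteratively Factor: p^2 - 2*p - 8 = (p - 4)*(p + 2)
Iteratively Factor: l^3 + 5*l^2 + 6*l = (l + 3)*(l^2 + 2*l) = l*(l + 3)*(l + 2)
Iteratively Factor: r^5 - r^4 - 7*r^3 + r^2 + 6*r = (r + 2)*(r^4 - 3*r^3 - r^2 + 3*r) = (r - 3)*(r + 2)*(r^3 - r) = r*(r - 3)*(r + 2)*(r^2 - 1) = r*(r - 3)*(r - 1)*(r + 2)*(r + 1)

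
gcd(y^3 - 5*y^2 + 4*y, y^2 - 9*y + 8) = y - 1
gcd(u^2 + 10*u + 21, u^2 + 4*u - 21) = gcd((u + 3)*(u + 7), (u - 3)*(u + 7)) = u + 7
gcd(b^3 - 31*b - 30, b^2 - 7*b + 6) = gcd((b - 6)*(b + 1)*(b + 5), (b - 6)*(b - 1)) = b - 6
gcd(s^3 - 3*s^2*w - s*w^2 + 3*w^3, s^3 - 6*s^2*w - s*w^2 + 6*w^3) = s^2 - w^2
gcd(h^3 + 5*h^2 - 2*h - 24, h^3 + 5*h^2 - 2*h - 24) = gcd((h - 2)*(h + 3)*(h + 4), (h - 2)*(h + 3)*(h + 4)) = h^3 + 5*h^2 - 2*h - 24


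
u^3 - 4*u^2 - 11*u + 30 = (u - 5)*(u - 2)*(u + 3)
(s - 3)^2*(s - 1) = s^3 - 7*s^2 + 15*s - 9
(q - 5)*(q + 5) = q^2 - 25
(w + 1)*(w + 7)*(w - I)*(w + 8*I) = w^4 + 8*w^3 + 7*I*w^3 + 15*w^2 + 56*I*w^2 + 64*w + 49*I*w + 56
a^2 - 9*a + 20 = (a - 5)*(a - 4)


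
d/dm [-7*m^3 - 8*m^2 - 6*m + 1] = -21*m^2 - 16*m - 6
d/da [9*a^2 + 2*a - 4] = 18*a + 2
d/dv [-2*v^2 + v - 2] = 1 - 4*v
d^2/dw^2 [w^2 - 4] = 2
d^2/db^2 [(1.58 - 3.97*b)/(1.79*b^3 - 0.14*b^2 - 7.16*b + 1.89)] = (-76.321662*b^5 + 66.719028*b^4 - 108.253008*b^3 + 39.85722*b^2 - 28.871808*b + 55.388176)/(5.735339*b^9 - 1.345722*b^8 - 68.718816*b^7 + 28.930279*b^6 + 272.03346*b^5 - 166.758396*b^4 - 336.512303*b^3 + 289.17567*b^2 - 76.728708*b + 6.751269)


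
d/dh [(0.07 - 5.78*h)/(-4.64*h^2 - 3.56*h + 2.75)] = (-26.8192*h^2 + 0.6496*h - 15.6458)/(21.5296*h^4 + 33.0368*h^3 - 12.8464*h^2 - 19.58*h + 7.5625)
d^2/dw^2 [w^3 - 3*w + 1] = 6*w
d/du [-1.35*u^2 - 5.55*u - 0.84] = -2.7*u - 5.55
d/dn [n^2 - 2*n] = 2*n - 2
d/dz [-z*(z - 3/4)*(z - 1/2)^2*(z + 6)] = -5*z^4 - 17*z^3 + 57*z^2/2 - 93*z/8 + 9/8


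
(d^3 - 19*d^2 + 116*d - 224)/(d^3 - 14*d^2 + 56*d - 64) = (d - 7)/(d - 2)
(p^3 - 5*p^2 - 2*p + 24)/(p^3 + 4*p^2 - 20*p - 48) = (p - 3)/(p + 6)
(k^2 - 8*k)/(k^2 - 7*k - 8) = k/(k + 1)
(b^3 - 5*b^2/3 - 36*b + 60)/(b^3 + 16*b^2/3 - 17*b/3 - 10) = (b - 6)/(b + 1)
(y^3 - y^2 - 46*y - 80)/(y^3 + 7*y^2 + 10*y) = (y - 8)/y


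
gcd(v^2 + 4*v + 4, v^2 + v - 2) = v + 2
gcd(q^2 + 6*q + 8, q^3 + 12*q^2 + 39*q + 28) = q + 4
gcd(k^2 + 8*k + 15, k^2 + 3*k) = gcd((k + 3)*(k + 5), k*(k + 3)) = k + 3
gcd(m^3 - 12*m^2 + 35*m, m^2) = m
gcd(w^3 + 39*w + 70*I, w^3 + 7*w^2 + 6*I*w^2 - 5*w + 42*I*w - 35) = w + 5*I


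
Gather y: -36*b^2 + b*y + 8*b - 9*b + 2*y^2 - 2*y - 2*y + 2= -36*b^2 - b + 2*y^2 + y*(b - 4) + 2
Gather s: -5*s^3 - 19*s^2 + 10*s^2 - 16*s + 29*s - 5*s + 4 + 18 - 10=-5*s^3 - 9*s^2 + 8*s + 12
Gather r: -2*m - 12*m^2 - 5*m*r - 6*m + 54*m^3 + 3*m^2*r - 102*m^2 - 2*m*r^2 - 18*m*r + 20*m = 54*m^3 - 114*m^2 - 2*m*r^2 + 12*m + r*(3*m^2 - 23*m)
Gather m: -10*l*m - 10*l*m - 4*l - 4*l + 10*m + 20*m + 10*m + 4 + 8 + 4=-8*l + m*(40 - 20*l) + 16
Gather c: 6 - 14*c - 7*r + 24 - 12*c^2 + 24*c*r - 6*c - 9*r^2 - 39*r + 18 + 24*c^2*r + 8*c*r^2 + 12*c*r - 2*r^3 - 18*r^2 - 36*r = c^2*(24*r - 12) + c*(8*r^2 + 36*r - 20) - 2*r^3 - 27*r^2 - 82*r + 48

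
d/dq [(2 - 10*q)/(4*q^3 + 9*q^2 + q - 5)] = 2*(40*q^3 + 33*q^2 - 18*q + 24)/(16*q^6 + 72*q^5 + 89*q^4 - 22*q^3 - 89*q^2 - 10*q + 25)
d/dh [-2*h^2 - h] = -4*h - 1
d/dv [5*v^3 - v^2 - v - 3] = 15*v^2 - 2*v - 1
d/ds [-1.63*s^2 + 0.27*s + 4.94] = 0.27 - 3.26*s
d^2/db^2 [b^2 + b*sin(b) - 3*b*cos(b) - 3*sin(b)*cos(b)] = -b*sin(b) + 3*b*cos(b) + 6*sin(b) + 6*sin(2*b) + 2*cos(b) + 2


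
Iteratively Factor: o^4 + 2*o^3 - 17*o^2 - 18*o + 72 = (o + 3)*(o^3 - o^2 - 14*o + 24) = (o - 2)*(o + 3)*(o^2 + o - 12) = (o - 3)*(o - 2)*(o + 3)*(o + 4)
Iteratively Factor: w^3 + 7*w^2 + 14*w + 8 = (w + 4)*(w^2 + 3*w + 2) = (w + 1)*(w + 4)*(w + 2)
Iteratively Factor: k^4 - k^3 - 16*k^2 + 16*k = (k)*(k^3 - k^2 - 16*k + 16) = k*(k + 4)*(k^2 - 5*k + 4) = k*(k - 4)*(k + 4)*(k - 1)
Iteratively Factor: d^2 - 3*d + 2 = (d - 1)*(d - 2)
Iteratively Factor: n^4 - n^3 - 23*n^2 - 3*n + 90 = (n - 2)*(n^3 + n^2 - 21*n - 45) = (n - 2)*(n + 3)*(n^2 - 2*n - 15) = (n - 5)*(n - 2)*(n + 3)*(n + 3)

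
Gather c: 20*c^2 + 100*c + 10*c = 20*c^2 + 110*c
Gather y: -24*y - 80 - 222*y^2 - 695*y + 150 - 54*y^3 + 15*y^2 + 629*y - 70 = -54*y^3 - 207*y^2 - 90*y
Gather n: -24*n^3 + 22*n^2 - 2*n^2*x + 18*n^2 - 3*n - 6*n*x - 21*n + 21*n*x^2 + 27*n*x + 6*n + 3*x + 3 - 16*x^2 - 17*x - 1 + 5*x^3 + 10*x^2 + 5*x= -24*n^3 + n^2*(40 - 2*x) + n*(21*x^2 + 21*x - 18) + 5*x^3 - 6*x^2 - 9*x + 2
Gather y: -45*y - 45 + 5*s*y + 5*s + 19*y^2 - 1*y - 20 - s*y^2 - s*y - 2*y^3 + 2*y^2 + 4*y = 5*s - 2*y^3 + y^2*(21 - s) + y*(4*s - 42) - 65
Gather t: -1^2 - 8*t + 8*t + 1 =0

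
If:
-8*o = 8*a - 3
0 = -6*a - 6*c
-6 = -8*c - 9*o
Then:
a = -21/136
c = 21/136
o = 9/17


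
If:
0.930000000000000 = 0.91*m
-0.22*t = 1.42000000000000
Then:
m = 1.02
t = -6.45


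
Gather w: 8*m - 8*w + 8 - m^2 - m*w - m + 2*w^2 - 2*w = -m^2 + 7*m + 2*w^2 + w*(-m - 10) + 8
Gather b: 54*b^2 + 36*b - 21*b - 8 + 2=54*b^2 + 15*b - 6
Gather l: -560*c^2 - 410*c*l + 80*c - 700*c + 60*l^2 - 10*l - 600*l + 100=-560*c^2 - 620*c + 60*l^2 + l*(-410*c - 610) + 100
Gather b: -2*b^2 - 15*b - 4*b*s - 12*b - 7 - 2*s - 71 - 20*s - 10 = -2*b^2 + b*(-4*s - 27) - 22*s - 88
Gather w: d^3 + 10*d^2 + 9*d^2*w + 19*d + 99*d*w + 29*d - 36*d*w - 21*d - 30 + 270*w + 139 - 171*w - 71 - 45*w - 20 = d^3 + 10*d^2 + 27*d + w*(9*d^2 + 63*d + 54) + 18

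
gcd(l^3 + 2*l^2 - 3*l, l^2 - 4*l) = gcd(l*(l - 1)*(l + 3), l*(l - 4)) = l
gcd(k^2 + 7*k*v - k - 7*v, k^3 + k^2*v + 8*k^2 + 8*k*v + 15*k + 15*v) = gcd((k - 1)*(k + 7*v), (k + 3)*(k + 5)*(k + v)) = 1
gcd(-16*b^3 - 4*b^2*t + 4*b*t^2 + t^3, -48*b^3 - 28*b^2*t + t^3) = 8*b^2 + 6*b*t + t^2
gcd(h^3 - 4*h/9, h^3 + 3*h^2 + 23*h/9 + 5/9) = 1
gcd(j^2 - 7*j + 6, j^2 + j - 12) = 1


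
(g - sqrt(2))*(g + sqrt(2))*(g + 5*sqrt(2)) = g^3 + 5*sqrt(2)*g^2 - 2*g - 10*sqrt(2)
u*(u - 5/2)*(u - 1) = u^3 - 7*u^2/2 + 5*u/2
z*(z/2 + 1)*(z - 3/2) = z^3/2 + z^2/4 - 3*z/2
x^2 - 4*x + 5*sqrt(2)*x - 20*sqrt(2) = (x - 4)*(x + 5*sqrt(2))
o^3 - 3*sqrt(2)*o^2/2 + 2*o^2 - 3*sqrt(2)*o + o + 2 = (o + 2)*(o - sqrt(2))*(o - sqrt(2)/2)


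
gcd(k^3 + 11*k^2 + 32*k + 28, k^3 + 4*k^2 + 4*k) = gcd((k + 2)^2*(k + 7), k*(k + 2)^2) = k^2 + 4*k + 4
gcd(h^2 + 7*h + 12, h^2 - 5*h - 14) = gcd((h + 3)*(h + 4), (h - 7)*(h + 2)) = 1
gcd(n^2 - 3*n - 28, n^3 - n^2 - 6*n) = 1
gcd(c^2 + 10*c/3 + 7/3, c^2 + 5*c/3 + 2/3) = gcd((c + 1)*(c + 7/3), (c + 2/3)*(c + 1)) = c + 1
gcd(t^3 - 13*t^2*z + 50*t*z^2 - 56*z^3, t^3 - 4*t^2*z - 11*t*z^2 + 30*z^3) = -t + 2*z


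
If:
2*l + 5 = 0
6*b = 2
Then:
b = 1/3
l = -5/2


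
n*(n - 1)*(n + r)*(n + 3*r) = n^4 + 4*n^3*r - n^3 + 3*n^2*r^2 - 4*n^2*r - 3*n*r^2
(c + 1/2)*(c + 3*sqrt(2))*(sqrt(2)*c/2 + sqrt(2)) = sqrt(2)*c^3/2 + 5*sqrt(2)*c^2/4 + 3*c^2 + sqrt(2)*c/2 + 15*c/2 + 3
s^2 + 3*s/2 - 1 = (s - 1/2)*(s + 2)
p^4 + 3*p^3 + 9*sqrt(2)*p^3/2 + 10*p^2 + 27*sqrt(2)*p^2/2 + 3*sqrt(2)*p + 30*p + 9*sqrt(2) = (p + 3)*(p + sqrt(2)/2)*(p + sqrt(2))*(p + 3*sqrt(2))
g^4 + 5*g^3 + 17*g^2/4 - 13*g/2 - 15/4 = (g - 1)*(g + 1/2)*(g + 5/2)*(g + 3)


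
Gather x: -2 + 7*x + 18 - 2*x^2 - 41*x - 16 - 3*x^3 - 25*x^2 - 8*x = -3*x^3 - 27*x^2 - 42*x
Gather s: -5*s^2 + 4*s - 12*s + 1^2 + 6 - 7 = -5*s^2 - 8*s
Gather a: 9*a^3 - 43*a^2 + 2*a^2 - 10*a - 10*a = 9*a^3 - 41*a^2 - 20*a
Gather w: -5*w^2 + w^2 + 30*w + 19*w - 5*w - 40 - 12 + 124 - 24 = -4*w^2 + 44*w + 48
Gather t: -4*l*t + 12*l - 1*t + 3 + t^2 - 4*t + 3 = 12*l + t^2 + t*(-4*l - 5) + 6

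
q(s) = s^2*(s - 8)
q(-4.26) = -222.49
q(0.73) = -3.87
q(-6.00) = -504.00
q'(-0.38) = 6.51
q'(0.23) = -3.52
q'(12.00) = 240.00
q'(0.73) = -10.08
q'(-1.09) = 21.00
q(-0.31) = -0.80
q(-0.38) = -1.21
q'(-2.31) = 52.97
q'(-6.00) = 204.00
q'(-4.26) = 122.60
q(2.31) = -30.36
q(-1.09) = -10.80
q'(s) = s^2 + 2*s*(s - 8)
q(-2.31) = -55.02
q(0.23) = -0.41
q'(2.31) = -20.95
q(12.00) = 576.00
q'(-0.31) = 5.25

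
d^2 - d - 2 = (d - 2)*(d + 1)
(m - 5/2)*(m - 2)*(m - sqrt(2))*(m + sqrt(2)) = m^4 - 9*m^3/2 + 3*m^2 + 9*m - 10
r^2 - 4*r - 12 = (r - 6)*(r + 2)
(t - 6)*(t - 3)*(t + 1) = t^3 - 8*t^2 + 9*t + 18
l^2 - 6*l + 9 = (l - 3)^2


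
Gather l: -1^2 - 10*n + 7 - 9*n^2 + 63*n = -9*n^2 + 53*n + 6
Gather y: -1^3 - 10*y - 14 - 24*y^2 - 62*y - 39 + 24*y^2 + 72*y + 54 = 0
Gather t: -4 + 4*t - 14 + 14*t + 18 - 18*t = 0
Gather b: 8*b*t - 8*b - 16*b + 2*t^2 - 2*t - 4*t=b*(8*t - 24) + 2*t^2 - 6*t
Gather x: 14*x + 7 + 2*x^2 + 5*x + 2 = 2*x^2 + 19*x + 9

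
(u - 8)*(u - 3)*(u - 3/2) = u^3 - 25*u^2/2 + 81*u/2 - 36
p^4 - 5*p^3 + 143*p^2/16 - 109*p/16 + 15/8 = (p - 2)*(p - 5/4)*(p - 1)*(p - 3/4)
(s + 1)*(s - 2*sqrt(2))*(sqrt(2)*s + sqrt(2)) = sqrt(2)*s^3 - 4*s^2 + 2*sqrt(2)*s^2 - 8*s + sqrt(2)*s - 4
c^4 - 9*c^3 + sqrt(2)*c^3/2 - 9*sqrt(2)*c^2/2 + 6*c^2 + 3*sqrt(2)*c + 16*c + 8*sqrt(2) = (c - 8)*(c - 2)*(sqrt(2)*c/2 + sqrt(2)/2)*(sqrt(2)*c + 1)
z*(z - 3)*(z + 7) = z^3 + 4*z^2 - 21*z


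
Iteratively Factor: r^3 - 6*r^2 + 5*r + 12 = (r - 4)*(r^2 - 2*r - 3) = (r - 4)*(r + 1)*(r - 3)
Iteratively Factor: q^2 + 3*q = (q + 3)*(q)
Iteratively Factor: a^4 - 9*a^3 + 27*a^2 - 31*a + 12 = (a - 1)*(a^3 - 8*a^2 + 19*a - 12) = (a - 1)^2*(a^2 - 7*a + 12) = (a - 3)*(a - 1)^2*(a - 4)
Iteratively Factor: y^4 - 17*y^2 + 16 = (y - 1)*(y^3 + y^2 - 16*y - 16) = (y - 1)*(y + 4)*(y^2 - 3*y - 4) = (y - 1)*(y + 1)*(y + 4)*(y - 4)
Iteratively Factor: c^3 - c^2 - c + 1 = (c + 1)*(c^2 - 2*c + 1) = (c - 1)*(c + 1)*(c - 1)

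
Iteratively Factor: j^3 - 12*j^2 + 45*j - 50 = (j - 5)*(j^2 - 7*j + 10) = (j - 5)*(j - 2)*(j - 5)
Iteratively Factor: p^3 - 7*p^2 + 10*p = (p - 5)*(p^2 - 2*p) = (p - 5)*(p - 2)*(p)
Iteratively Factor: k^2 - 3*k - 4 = (k + 1)*(k - 4)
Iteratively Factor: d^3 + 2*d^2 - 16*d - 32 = (d + 2)*(d^2 - 16) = (d + 2)*(d + 4)*(d - 4)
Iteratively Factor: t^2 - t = (t - 1)*(t)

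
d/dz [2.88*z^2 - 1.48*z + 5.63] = 5.76*z - 1.48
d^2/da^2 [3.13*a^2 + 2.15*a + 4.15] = 6.26000000000000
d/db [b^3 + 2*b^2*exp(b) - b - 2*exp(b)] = 2*b^2*exp(b) + 3*b^2 + 4*b*exp(b) - 2*exp(b) - 1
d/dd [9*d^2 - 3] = 18*d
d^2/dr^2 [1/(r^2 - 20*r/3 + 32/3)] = 6*(-9*r^2 + 60*r + 4*(3*r - 10)^2 - 96)/(3*r^2 - 20*r + 32)^3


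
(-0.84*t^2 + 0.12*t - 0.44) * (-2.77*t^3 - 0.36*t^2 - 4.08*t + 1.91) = 2.3268*t^5 - 0.03*t^4 + 4.6028*t^3 - 1.9356*t^2 + 2.0244*t - 0.8404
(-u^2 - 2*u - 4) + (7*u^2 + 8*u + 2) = 6*u^2 + 6*u - 2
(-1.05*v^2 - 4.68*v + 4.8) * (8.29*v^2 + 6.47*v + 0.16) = -8.7045*v^4 - 45.5907*v^3 + 9.3444*v^2 + 30.3072*v + 0.768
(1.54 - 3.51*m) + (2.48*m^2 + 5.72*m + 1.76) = 2.48*m^2 + 2.21*m + 3.3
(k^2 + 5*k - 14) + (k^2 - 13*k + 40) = 2*k^2 - 8*k + 26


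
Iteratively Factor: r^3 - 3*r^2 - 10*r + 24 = (r - 4)*(r^2 + r - 6) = (r - 4)*(r - 2)*(r + 3)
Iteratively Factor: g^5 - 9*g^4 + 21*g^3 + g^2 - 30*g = (g)*(g^4 - 9*g^3 + 21*g^2 + g - 30) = g*(g - 2)*(g^3 - 7*g^2 + 7*g + 15) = g*(g - 3)*(g - 2)*(g^2 - 4*g - 5) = g*(g - 3)*(g - 2)*(g + 1)*(g - 5)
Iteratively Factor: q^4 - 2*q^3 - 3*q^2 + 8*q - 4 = (q - 1)*(q^3 - q^2 - 4*q + 4) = (q - 1)^2*(q^2 - 4) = (q - 1)^2*(q + 2)*(q - 2)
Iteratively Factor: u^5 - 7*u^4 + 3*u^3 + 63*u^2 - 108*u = (u + 3)*(u^4 - 10*u^3 + 33*u^2 - 36*u) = u*(u + 3)*(u^3 - 10*u^2 + 33*u - 36) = u*(u - 3)*(u + 3)*(u^2 - 7*u + 12) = u*(u - 4)*(u - 3)*(u + 3)*(u - 3)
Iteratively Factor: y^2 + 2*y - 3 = (y + 3)*(y - 1)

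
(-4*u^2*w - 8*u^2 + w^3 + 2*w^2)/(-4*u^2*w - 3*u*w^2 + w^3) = (4*u^2*w + 8*u^2 - w^3 - 2*w^2)/(w*(4*u^2 + 3*u*w - w^2))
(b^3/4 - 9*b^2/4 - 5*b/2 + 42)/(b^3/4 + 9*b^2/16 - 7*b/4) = 4*(b^2 - 13*b + 42)/(b*(4*b - 7))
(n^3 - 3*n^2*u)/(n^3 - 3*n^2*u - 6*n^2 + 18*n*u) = n/(n - 6)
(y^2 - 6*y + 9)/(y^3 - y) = (y^2 - 6*y + 9)/(y^3 - y)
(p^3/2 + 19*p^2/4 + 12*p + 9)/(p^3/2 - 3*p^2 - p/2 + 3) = (p^3 + 19*p^2/2 + 24*p + 18)/(p^3 - 6*p^2 - p + 6)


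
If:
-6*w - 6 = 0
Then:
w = -1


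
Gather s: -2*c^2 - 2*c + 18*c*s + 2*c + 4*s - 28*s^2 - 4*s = -2*c^2 + 18*c*s - 28*s^2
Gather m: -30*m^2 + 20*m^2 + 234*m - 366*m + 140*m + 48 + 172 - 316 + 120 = -10*m^2 + 8*m + 24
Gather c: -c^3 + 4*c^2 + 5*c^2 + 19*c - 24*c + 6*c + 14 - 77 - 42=-c^3 + 9*c^2 + c - 105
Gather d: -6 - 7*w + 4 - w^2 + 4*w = -w^2 - 3*w - 2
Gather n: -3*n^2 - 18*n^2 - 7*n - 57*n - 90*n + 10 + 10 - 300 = -21*n^2 - 154*n - 280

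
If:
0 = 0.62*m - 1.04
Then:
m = 1.68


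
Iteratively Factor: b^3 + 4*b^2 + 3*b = (b + 1)*(b^2 + 3*b) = b*(b + 1)*(b + 3)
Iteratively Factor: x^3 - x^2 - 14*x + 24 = (x + 4)*(x^2 - 5*x + 6) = (x - 3)*(x + 4)*(x - 2)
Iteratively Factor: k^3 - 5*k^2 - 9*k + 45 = (k - 5)*(k^2 - 9) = (k - 5)*(k - 3)*(k + 3)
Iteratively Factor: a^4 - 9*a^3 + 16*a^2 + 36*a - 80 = (a - 5)*(a^3 - 4*a^2 - 4*a + 16) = (a - 5)*(a + 2)*(a^2 - 6*a + 8) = (a - 5)*(a - 2)*(a + 2)*(a - 4)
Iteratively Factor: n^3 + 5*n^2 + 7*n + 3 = (n + 1)*(n^2 + 4*n + 3) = (n + 1)^2*(n + 3)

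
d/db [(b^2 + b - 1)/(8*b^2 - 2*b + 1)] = (-10*b^2 + 18*b - 1)/(64*b^4 - 32*b^3 + 20*b^2 - 4*b + 1)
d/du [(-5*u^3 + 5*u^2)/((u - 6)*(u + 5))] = 5*u*(-u^3 + 2*u^2 + 89*u - 60)/(u^4 - 2*u^3 - 59*u^2 + 60*u + 900)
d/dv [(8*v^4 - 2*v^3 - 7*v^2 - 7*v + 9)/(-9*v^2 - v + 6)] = (-144*v^5 - 6*v^4 + 196*v^3 - 92*v^2 + 78*v - 33)/(81*v^4 + 18*v^3 - 107*v^2 - 12*v + 36)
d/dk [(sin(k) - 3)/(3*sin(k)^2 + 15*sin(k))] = (-cos(k) + 6/tan(k) + 15*cos(k)/sin(k)^2)/(3*(sin(k) + 5)^2)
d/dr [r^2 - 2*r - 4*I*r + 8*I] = 2*r - 2 - 4*I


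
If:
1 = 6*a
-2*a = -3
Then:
No Solution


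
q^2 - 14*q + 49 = (q - 7)^2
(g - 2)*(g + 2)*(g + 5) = g^3 + 5*g^2 - 4*g - 20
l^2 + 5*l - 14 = (l - 2)*(l + 7)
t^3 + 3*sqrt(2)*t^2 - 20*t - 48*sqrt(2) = (t - 3*sqrt(2))*(t + 2*sqrt(2))*(t + 4*sqrt(2))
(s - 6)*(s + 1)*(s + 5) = s^3 - 31*s - 30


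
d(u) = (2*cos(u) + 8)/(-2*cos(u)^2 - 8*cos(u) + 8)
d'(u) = (-4*sin(u)*cos(u) - 8*sin(u))*(2*cos(u) + 8)/(-2*cos(u)^2 - 8*cos(u) + 8)^2 - 2*sin(u)/(-2*cos(u)^2 - 8*cos(u) + 8)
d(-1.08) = 2.36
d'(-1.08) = 5.91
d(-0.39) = -8.87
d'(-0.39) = 34.86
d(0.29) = -6.60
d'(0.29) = -14.48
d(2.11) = 0.60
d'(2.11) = -0.41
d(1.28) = 1.55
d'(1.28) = -2.79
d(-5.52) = 8.04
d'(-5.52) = -52.72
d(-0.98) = 3.12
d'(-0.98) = 9.63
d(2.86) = 0.44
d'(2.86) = -0.08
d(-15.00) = 0.50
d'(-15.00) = 0.23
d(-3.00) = 0.43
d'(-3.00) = 0.04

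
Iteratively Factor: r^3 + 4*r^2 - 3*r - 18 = (r + 3)*(r^2 + r - 6) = (r + 3)^2*(r - 2)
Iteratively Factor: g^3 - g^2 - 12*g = (g - 4)*(g^2 + 3*g) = g*(g - 4)*(g + 3)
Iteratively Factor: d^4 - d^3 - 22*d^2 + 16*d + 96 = (d + 4)*(d^3 - 5*d^2 - 2*d + 24) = (d - 4)*(d + 4)*(d^2 - d - 6) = (d - 4)*(d - 3)*(d + 4)*(d + 2)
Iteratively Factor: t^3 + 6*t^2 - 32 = (t - 2)*(t^2 + 8*t + 16) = (t - 2)*(t + 4)*(t + 4)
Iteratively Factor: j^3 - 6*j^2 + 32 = (j + 2)*(j^2 - 8*j + 16) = (j - 4)*(j + 2)*(j - 4)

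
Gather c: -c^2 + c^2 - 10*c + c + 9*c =0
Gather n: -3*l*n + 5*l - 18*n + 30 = 5*l + n*(-3*l - 18) + 30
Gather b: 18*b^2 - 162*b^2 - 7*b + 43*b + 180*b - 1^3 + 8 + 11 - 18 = -144*b^2 + 216*b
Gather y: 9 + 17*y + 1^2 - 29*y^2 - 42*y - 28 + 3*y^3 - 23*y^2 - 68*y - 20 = 3*y^3 - 52*y^2 - 93*y - 38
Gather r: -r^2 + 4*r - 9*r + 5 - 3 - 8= -r^2 - 5*r - 6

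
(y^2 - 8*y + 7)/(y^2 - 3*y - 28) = (y - 1)/(y + 4)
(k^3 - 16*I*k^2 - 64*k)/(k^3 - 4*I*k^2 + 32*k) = (k - 8*I)/(k + 4*I)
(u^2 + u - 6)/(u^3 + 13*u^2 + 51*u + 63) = (u - 2)/(u^2 + 10*u + 21)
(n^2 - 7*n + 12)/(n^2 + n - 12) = (n - 4)/(n + 4)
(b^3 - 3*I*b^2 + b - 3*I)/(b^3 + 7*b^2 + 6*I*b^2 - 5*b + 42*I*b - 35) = (b^2 - 4*I*b - 3)/(b^2 + b*(7 + 5*I) + 35*I)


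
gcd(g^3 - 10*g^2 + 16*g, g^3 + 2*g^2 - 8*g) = g^2 - 2*g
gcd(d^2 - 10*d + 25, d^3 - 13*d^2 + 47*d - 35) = d - 5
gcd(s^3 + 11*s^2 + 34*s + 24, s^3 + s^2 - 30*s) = s + 6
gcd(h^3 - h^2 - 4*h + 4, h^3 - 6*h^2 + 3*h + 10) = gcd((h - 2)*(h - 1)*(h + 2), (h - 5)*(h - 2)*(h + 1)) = h - 2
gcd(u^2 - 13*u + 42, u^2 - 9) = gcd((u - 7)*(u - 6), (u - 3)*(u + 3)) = 1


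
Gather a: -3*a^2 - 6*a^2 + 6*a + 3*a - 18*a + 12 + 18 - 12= -9*a^2 - 9*a + 18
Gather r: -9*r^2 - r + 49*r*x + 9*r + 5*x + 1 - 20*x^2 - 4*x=-9*r^2 + r*(49*x + 8) - 20*x^2 + x + 1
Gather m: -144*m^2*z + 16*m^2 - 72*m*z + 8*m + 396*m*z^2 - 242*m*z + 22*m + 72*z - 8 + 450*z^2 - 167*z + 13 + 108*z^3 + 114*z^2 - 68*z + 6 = m^2*(16 - 144*z) + m*(396*z^2 - 314*z + 30) + 108*z^3 + 564*z^2 - 163*z + 11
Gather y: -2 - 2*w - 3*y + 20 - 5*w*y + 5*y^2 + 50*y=-2*w + 5*y^2 + y*(47 - 5*w) + 18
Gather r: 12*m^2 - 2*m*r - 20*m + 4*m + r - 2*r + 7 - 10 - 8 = 12*m^2 - 16*m + r*(-2*m - 1) - 11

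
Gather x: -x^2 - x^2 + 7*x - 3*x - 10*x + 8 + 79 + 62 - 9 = -2*x^2 - 6*x + 140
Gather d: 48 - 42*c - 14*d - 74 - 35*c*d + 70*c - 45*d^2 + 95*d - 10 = 28*c - 45*d^2 + d*(81 - 35*c) - 36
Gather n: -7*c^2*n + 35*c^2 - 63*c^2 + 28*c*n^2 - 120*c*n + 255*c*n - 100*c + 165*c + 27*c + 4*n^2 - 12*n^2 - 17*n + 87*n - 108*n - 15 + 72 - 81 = -28*c^2 + 92*c + n^2*(28*c - 8) + n*(-7*c^2 + 135*c - 38) - 24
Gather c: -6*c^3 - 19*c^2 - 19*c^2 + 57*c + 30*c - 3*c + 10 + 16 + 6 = -6*c^3 - 38*c^2 + 84*c + 32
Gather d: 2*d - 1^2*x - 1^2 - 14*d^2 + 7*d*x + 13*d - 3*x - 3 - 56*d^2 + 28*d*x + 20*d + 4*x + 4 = -70*d^2 + d*(35*x + 35)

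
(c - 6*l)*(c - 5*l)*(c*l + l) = c^3*l - 11*c^2*l^2 + c^2*l + 30*c*l^3 - 11*c*l^2 + 30*l^3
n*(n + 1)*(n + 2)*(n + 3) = n^4 + 6*n^3 + 11*n^2 + 6*n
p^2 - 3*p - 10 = (p - 5)*(p + 2)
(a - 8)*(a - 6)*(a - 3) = a^3 - 17*a^2 + 90*a - 144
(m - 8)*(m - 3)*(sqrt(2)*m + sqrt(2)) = sqrt(2)*m^3 - 10*sqrt(2)*m^2 + 13*sqrt(2)*m + 24*sqrt(2)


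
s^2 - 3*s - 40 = (s - 8)*(s + 5)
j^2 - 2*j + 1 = (j - 1)^2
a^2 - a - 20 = (a - 5)*(a + 4)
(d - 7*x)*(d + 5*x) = d^2 - 2*d*x - 35*x^2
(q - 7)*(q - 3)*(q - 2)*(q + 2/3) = q^4 - 34*q^3/3 + 33*q^2 - 44*q/3 - 28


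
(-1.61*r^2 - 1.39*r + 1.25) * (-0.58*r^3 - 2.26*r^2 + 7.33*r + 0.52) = 0.9338*r^5 + 4.4448*r^4 - 9.3849*r^3 - 13.8509*r^2 + 8.4397*r + 0.65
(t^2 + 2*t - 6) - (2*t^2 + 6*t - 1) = -t^2 - 4*t - 5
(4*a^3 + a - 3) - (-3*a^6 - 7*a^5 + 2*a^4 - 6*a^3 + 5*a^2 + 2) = 3*a^6 + 7*a^5 - 2*a^4 + 10*a^3 - 5*a^2 + a - 5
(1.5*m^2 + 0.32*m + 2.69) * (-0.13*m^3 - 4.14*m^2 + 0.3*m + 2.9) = -0.195*m^5 - 6.2516*m^4 - 1.2245*m^3 - 6.6906*m^2 + 1.735*m + 7.801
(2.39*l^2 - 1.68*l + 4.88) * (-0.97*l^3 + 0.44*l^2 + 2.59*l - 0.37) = -2.3183*l^5 + 2.6812*l^4 + 0.7173*l^3 - 3.0883*l^2 + 13.2608*l - 1.8056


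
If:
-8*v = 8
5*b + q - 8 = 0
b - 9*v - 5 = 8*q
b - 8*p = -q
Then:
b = 60/41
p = 11/41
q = 28/41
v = -1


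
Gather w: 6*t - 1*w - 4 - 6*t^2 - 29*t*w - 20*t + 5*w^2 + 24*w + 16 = -6*t^2 - 14*t + 5*w^2 + w*(23 - 29*t) + 12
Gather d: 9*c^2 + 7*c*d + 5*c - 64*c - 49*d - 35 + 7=9*c^2 - 59*c + d*(7*c - 49) - 28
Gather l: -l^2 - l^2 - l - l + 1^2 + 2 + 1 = -2*l^2 - 2*l + 4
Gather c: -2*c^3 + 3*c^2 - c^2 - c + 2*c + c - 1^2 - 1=-2*c^3 + 2*c^2 + 2*c - 2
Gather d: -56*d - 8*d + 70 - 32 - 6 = 32 - 64*d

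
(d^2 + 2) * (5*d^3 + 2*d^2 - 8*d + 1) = 5*d^5 + 2*d^4 + 2*d^3 + 5*d^2 - 16*d + 2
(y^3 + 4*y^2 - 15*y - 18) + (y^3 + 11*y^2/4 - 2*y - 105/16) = 2*y^3 + 27*y^2/4 - 17*y - 393/16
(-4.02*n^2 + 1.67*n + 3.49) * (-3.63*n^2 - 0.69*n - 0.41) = 14.5926*n^4 - 3.2883*n^3 - 12.1728*n^2 - 3.0928*n - 1.4309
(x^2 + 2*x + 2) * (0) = 0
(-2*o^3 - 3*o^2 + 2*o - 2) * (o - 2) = -2*o^4 + o^3 + 8*o^2 - 6*o + 4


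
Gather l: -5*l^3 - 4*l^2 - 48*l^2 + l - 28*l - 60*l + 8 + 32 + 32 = -5*l^3 - 52*l^2 - 87*l + 72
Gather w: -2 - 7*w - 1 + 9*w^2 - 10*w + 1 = 9*w^2 - 17*w - 2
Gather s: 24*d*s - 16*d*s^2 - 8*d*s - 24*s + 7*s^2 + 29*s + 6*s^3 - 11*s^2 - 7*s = 6*s^3 + s^2*(-16*d - 4) + s*(16*d - 2)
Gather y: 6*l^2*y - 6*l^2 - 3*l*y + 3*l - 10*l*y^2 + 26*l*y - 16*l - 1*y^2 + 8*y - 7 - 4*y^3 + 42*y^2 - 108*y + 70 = -6*l^2 - 13*l - 4*y^3 + y^2*(41 - 10*l) + y*(6*l^2 + 23*l - 100) + 63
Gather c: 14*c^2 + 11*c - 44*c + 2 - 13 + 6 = 14*c^2 - 33*c - 5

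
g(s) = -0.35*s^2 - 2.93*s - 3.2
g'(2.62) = -4.76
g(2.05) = -10.68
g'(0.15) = -3.04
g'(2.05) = -4.36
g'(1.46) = -3.95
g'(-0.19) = -2.80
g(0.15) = -3.65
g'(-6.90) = 1.90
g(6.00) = -33.38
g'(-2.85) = -0.94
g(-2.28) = 1.66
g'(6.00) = -7.13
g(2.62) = -13.28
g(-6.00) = 1.78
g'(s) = -0.7*s - 2.93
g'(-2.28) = -1.33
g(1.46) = -8.22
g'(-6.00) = 1.27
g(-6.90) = 0.35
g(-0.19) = -2.66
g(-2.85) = 2.31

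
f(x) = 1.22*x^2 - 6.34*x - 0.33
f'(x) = 2.44*x - 6.34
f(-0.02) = -0.20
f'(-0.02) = -6.39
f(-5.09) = 63.55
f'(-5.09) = -18.76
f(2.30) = -8.46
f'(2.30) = -0.73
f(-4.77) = 57.67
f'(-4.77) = -17.98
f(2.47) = -8.55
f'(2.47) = -0.31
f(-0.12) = 0.45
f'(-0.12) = -6.63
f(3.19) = -8.14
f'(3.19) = 1.44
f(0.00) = -0.33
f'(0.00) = -6.34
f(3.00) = -8.37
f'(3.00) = 0.98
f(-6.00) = 81.63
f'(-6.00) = -20.98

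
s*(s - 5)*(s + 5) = s^3 - 25*s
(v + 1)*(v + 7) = v^2 + 8*v + 7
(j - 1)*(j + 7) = j^2 + 6*j - 7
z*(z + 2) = z^2 + 2*z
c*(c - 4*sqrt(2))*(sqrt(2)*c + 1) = sqrt(2)*c^3 - 7*c^2 - 4*sqrt(2)*c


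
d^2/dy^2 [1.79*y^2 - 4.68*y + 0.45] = 3.58000000000000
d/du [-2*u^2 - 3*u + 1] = -4*u - 3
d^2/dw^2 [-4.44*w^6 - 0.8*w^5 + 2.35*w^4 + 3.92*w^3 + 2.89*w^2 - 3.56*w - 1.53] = -133.2*w^4 - 16.0*w^3 + 28.2*w^2 + 23.52*w + 5.78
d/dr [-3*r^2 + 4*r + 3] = 4 - 6*r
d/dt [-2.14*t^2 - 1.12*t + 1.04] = -4.28*t - 1.12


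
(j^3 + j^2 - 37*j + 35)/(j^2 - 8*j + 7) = (j^2 + 2*j - 35)/(j - 7)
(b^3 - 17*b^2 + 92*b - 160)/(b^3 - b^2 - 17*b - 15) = (b^2 - 12*b + 32)/(b^2 + 4*b + 3)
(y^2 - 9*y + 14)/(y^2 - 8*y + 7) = (y - 2)/(y - 1)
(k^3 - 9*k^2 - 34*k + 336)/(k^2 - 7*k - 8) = (k^2 - k - 42)/(k + 1)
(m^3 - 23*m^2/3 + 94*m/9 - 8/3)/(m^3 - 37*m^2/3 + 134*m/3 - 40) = (m - 1/3)/(m - 5)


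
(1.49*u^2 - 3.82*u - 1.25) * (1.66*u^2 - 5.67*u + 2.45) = 2.4734*u^4 - 14.7895*u^3 + 23.2349*u^2 - 2.2715*u - 3.0625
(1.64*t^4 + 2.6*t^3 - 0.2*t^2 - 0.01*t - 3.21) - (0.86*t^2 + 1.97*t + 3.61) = 1.64*t^4 + 2.6*t^3 - 1.06*t^2 - 1.98*t - 6.82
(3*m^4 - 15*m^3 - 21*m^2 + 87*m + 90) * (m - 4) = 3*m^5 - 27*m^4 + 39*m^3 + 171*m^2 - 258*m - 360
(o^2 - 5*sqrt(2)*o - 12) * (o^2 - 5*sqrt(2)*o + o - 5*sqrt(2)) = o^4 - 10*sqrt(2)*o^3 + o^3 - 10*sqrt(2)*o^2 + 38*o^2 + 38*o + 60*sqrt(2)*o + 60*sqrt(2)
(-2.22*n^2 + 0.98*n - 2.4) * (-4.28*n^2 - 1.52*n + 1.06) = 9.5016*n^4 - 0.819999999999999*n^3 + 6.4292*n^2 + 4.6868*n - 2.544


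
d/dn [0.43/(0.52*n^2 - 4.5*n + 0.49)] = (1.935 - 0.4472*n)/(0.52*n^2 - 4.5*n + 0.49)^2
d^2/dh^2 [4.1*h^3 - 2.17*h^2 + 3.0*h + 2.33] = 24.6*h - 4.34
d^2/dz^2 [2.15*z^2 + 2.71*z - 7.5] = 4.30000000000000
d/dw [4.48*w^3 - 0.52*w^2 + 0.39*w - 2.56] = 13.44*w^2 - 1.04*w + 0.39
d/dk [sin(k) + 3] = cos(k)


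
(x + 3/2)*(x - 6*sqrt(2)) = x^2 - 6*sqrt(2)*x + 3*x/2 - 9*sqrt(2)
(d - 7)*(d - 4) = d^2 - 11*d + 28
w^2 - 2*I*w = w*(w - 2*I)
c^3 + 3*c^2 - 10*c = c*(c - 2)*(c + 5)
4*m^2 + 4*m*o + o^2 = (2*m + o)^2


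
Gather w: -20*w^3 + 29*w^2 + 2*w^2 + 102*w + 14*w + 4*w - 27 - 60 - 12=-20*w^3 + 31*w^2 + 120*w - 99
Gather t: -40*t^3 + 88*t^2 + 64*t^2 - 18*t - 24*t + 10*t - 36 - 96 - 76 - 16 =-40*t^3 + 152*t^2 - 32*t - 224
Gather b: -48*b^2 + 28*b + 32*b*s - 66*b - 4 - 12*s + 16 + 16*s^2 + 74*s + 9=-48*b^2 + b*(32*s - 38) + 16*s^2 + 62*s + 21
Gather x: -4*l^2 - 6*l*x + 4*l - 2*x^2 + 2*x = -4*l^2 + 4*l - 2*x^2 + x*(2 - 6*l)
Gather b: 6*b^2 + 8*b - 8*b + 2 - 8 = 6*b^2 - 6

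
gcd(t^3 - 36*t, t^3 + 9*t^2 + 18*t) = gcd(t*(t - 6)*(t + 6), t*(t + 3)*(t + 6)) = t^2 + 6*t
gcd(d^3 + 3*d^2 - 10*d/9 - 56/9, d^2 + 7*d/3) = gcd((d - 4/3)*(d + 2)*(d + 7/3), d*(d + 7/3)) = d + 7/3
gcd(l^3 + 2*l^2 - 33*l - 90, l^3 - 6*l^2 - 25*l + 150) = l^2 - l - 30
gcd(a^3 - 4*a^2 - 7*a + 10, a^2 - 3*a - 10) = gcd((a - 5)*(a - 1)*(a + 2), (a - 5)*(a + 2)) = a^2 - 3*a - 10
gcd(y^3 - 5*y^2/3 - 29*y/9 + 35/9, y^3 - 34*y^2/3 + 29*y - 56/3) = y^2 - 10*y/3 + 7/3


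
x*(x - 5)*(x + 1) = x^3 - 4*x^2 - 5*x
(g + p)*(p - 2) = g*p - 2*g + p^2 - 2*p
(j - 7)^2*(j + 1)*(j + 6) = j^4 - 7*j^3 - 43*j^2 + 259*j + 294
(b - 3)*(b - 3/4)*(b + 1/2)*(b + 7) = b^4 + 15*b^3/4 - 179*b^2/8 + 15*b/4 + 63/8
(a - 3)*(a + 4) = a^2 + a - 12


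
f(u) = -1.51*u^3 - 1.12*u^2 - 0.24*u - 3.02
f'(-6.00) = -149.88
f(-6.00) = 284.26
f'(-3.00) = -34.29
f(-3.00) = 28.39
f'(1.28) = -10.53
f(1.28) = -8.33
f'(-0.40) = -0.07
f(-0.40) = -3.01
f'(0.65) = -3.61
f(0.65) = -4.06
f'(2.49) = -33.90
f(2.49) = -33.87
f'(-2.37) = -20.38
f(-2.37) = 11.36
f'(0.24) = -1.04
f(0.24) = -3.16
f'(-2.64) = -25.90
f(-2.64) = 17.59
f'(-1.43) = -6.30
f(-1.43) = -0.55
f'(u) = -4.53*u^2 - 2.24*u - 0.24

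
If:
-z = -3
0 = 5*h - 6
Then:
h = 6/5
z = 3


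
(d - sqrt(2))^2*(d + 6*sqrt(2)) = d^3 + 4*sqrt(2)*d^2 - 22*d + 12*sqrt(2)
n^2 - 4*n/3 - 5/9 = (n - 5/3)*(n + 1/3)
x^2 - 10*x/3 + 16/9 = (x - 8/3)*(x - 2/3)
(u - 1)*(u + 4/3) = u^2 + u/3 - 4/3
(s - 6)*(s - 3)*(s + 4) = s^3 - 5*s^2 - 18*s + 72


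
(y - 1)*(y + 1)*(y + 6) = y^3 + 6*y^2 - y - 6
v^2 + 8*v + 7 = (v + 1)*(v + 7)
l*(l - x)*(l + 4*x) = l^3 + 3*l^2*x - 4*l*x^2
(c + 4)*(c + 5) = c^2 + 9*c + 20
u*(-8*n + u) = -8*n*u + u^2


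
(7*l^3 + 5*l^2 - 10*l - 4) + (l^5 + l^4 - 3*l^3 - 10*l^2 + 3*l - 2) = l^5 + l^4 + 4*l^3 - 5*l^2 - 7*l - 6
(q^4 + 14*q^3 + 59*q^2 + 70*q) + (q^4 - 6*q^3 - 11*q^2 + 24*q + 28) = 2*q^4 + 8*q^3 + 48*q^2 + 94*q + 28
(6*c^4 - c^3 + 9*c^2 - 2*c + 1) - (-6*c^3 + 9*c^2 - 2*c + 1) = 6*c^4 + 5*c^3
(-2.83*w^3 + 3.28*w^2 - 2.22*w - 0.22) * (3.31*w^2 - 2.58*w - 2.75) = -9.3673*w^5 + 18.1582*w^4 - 8.0281*w^3 - 4.0206*w^2 + 6.6726*w + 0.605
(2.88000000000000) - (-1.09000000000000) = 3.97000000000000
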